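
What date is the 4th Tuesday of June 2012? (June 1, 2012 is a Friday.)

June 2012 begins on a Friday, so the first Tuesday is June 5 (4 days later).
The 4th Tuesday is 3 weeks later: 5 + 21 = 26.

June 26, 2012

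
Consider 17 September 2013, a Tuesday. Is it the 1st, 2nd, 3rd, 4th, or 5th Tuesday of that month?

3rd

Day 17 falls in week ⌈17/7⌉ of the month.
Days 1–7 hold the 1st Tuesday, 8–14 the 2nd, 15–21 the 3rd, 22–28 the 4th, 29–31 the 5th.
17 is in the range for the 3rd.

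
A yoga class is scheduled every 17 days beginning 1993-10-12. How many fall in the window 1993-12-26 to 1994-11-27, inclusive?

20

Occurrences land 17·i days after 1993-10-12 for i = 0, 1, 2, …
1993-12-26 is 75 days after the start; 75 ÷ 17 = 4 remainder 7; since the remainder is 7, round up to i = 5. First occurrence in the window: #6 on 1994-01-05 (5×17 = 85 days in).
1994-11-27 is 411 days after the start; 411 ÷ 17 = 24 remainder 3. Last occurrence in the window: #25 on 1994-11-24.
Occurrences #6 through #25: 20 in total.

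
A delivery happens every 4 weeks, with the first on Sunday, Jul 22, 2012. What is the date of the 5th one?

The 5th occurrence is 4 intervals after the first: 4 × 28 = 112 days after Jul 22, 2012.
Jul has 31 days — 9 days to the end of Jul leaves 103.
Aug has 31 days (72 left).
Sep has 30 days (42 left).
Oct has 31 days (11 left).
11 days into Nov → Nov 11, 2012.

Nov 11, 2012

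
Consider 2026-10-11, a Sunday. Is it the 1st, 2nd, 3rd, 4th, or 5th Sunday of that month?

Day 11 falls in week ⌈11/7⌉ of the month.
Days 1–7 hold the 1st Sunday, 8–14 the 2nd, 15–21 the 3rd, 22–28 the 4th, 29–31 the 5th.
11 is in the range for the 2nd.

2nd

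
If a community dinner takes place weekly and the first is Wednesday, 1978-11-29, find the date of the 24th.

1979-05-09

The 24th occurrence is 23 intervals after the first: 23 × 7 = 161 days after 1978-11-29.
November has 30 days — 1 day to the end of November leaves 160.
December has 31 days (129 left).
January has 31 days (98 left).
February has 28 days (70 left).
March has 31 days (39 left).
April has 30 days (9 left).
9 days into May → 1979-05-09.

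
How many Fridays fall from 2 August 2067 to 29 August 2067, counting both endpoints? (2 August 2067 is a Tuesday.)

2 August 2067 is a Tuesday; the first Friday on or after it is 5 August 2067 (3 days later).
From 5 August 2067 to 29 August 2067 is 29 − 5 = 24 days.
24 ÷ 7 = 3 full weeks with remainder 3, so 3 more Fridays after the first → 4.

4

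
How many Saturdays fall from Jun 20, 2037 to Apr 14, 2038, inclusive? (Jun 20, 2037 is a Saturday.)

43

Jun 20, 2037 is a Saturday; the first Saturday on or after it is Jun 20, 2037.
From Jun 20, 2037 to Apr 14, 2038: 10 + 31 + 31 + 30 + 31 + 30 + 31 + 31 + 28 + 31 + 14 = 298 days (rest of Jun, Jul, Aug, Sep, Oct, Nov, Dec, Jan, Feb, Mar, Apr).
298 ÷ 7 = 42 full weeks with remainder 4, so 42 more Saturdays after the first → 43.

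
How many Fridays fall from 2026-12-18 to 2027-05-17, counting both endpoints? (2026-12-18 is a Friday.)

2026-12-18 is a Friday; the first Friday on or after it is 2026-12-18.
From 2026-12-18 to 2027-05-17: 13 + 31 + 28 + 31 + 30 + 17 = 150 days (rest of December, January, February, March, April, May).
150 ÷ 7 = 21 full weeks with remainder 3, so 21 more Fridays after the first → 22.

22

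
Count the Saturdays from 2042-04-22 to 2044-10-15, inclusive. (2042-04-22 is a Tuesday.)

2042-04-22 is a Tuesday; the first Saturday on or after it is 2042-04-26 (4 days later).
From 2042-04-26 to 2044-10-15: 249 + 365 + 289 = 903 days (rest of 2042, 2043, to 2044-10-15 in 2044).
903 ÷ 7 = 129 full weeks with remainder 0, so 129 more Saturdays after the first → 130.

130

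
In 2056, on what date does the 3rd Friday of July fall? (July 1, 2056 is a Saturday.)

July 2056 begins on a Saturday, so the first Friday is July 7 (6 days later).
The 3rd Friday is 2 weeks later: 7 + 14 = 21.

21 July 2056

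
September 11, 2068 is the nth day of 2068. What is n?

Days in months before September: 31 + 29 + 31 + 30 + 31 + 30 + 31 + 31 = 244.
Plus 11 days into September → day 255.

255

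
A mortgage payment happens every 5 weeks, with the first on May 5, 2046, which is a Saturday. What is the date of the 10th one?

Mar 16, 2047

The 10th occurrence is 9 intervals after the first: 9 × 35 = 315 days after May 5, 2046.
May has 31 days — 26 days to the end of May leaves 289.
Jun has 30 days (259 left).
Jul has 31 days (228 left).
Aug has 31 days (197 left).
Sep has 30 days (167 left).
Oct has 31 days (136 left).
Nov has 30 days (106 left).
Dec has 31 days (75 left).
Jan has 31 days (44 left).
Feb has 28 days (16 left).
16 days into Mar → Mar 16, 2047.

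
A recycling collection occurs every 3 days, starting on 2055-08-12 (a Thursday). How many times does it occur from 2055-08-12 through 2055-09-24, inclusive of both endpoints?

Occurrences land 3·i days after 2055-08-12 for i = 0, 1, 2, …
The window opens on the start date, so the first occurrence inside is #1 on 2055-08-12.
2055-09-24 is 43 days after the start; 43 ÷ 3 = 14 remainder 1. Last occurrence in the window: #15 on 2055-09-23.
Occurrences #1 through #15: 15 in total.

15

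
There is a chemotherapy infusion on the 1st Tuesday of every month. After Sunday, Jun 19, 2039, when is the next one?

Jul 5, 2039

Jun 2039 starts on a Wednesday, so its 1st Tuesday is Jun 7, 2039 (6 days in).
That is not after Jun 19, 2039, so look at Jul 2039.
Jul 2039 starts on a Friday, so its 1st Tuesday is Jul 5, 2039 (4 days in).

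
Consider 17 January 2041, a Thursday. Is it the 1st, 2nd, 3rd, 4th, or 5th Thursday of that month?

Day 17 falls in week ⌈17/7⌉ of the month.
Days 1–7 hold the 1st Thursday, 8–14 the 2nd, 15–21 the 3rd, 22–28 the 4th, 29–31 the 5th.
17 is in the range for the 3rd.

3rd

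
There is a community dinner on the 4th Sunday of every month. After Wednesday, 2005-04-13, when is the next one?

April 2005 starts on a Friday; its first Sunday is the 3rd, so the 4th Sunday is the 24th — 2005-04-24.
2005-04-24 is after 2005-04-13, so that is the next one.

2005-04-24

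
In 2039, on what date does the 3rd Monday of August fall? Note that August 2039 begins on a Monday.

August 2039 begins on a Monday, so the first Monday is August 1.
The 3rd Monday is 2 weeks later: 1 + 14 = 15.

August 15, 2039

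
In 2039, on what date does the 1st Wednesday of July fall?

July 6, 2039

The first Wednesday of July 2039 is July 6.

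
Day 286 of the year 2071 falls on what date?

2071-10-13

January has 31 days (286 − 31 = 255 remain).
February has 28 days (255 − 28 = 227 remain).
March has 31 days (227 − 31 = 196 remain).
April has 30 days (196 − 30 = 166 remain).
May has 31 days (166 − 31 = 135 remain).
June has 30 days (135 − 30 = 105 remain).
July has 31 days (105 − 31 = 74 remain).
August has 31 days (74 − 31 = 43 remain).
September has 30 days (43 − 30 = 13 remain).
13 into October → October 13.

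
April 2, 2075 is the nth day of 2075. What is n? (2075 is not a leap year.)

Days in months before April: 31 + 28 + 31 = 90.
Plus 2 days into April → day 92.

92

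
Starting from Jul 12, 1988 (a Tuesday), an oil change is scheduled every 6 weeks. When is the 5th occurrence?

Dec 27, 1988

The 5th occurrence is 4 intervals after the first: 4 × 42 = 168 days after Jul 12, 1988.
Jul has 31 days — 19 days to the end of Jul leaves 149.
Aug has 31 days (118 left).
Sep has 30 days (88 left).
Oct has 31 days (57 left).
Nov has 30 days (27 left).
27 days into Dec → Dec 27, 1988.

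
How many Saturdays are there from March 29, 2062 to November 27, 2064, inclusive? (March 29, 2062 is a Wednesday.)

139

March 29, 2062 is a Wednesday; the first Saturday on or after it is April 1, 2062 (3 days later).
From April 1, 2062 to November 27, 2064: 274 + 365 + 332 = 971 days (rest of 2062, 2063, to November 27, 2064 in 2064).
971 ÷ 7 = 138 full weeks with remainder 5, so 138 more Saturdays after the first → 139.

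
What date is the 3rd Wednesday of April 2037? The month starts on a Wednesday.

April 2037 begins on a Wednesday, so the first Wednesday is April 1.
The 3rd Wednesday is 2 weeks later: 1 + 14 = 15.

April 15, 2037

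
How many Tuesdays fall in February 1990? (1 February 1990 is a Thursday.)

4

1 February 1990 is a Thursday; the first Tuesday on or after it is 6 February 1990 (5 days later).
From 6 February 1990 to 28 February 1990 is 28 − 6 = 22 days.
22 ÷ 7 = 3 full weeks with remainder 1, so 3 more Tuesdays after the first → 4.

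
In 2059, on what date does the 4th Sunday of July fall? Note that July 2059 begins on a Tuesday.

July 2059 begins on a Tuesday, so the first Sunday is July 6 (5 days later).
The 4th Sunday is 3 weeks later: 6 + 21 = 27.

July 27, 2059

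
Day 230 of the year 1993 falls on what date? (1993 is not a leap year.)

Aug 18, 1993

Jan has 31 days (230 − 31 = 199 remain).
Feb has 28 days (199 − 28 = 171 remain).
Mar has 31 days (171 − 31 = 140 remain).
Apr has 30 days (140 − 30 = 110 remain).
May has 31 days (110 − 31 = 79 remain).
Jun has 30 days (79 − 30 = 49 remain).
Jul has 31 days (49 − 31 = 18 remain).
18 into Aug → Aug 18.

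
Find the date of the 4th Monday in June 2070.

The first Monday of June 2070 is June 2.
The 4th Monday is 3 weeks later: 2 + 21 = 23.

June 23, 2070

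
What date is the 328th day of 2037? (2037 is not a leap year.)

2037-11-24

January has 31 days (328 − 31 = 297 remain).
February has 28 days (297 − 28 = 269 remain).
March has 31 days (269 − 31 = 238 remain).
April has 30 days (238 − 30 = 208 remain).
May has 31 days (208 − 31 = 177 remain).
June has 30 days (177 − 30 = 147 remain).
July has 31 days (147 − 31 = 116 remain).
August has 31 days (116 − 31 = 85 remain).
September has 30 days (85 − 30 = 55 remain).
October has 31 days (55 − 31 = 24 remain).
24 into November → November 24.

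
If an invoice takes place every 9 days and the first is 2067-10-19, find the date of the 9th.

The 9th occurrence is 8 intervals after the first: 8 × 9 = 72 days after 2067-10-19.
October has 31 days — 12 days to the end of October leaves 60.
November has 30 days (30 left).
30 days into December → 2067-12-30.

2067-12-30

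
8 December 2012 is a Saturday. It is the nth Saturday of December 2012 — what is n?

2nd

Day 8 falls in week ⌈8/7⌉ of the month.
Days 1–7 hold the 1st Saturday, 8–14 the 2nd, 15–21 the 3rd, 22–28 the 4th, 29–31 the 5th.
8 is in the range for the 2nd.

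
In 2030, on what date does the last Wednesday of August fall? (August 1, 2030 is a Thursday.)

2030-08-28

August 2030 begins on a Thursday, so the first Wednesday is August 7 (6 days later).
August 2030 has 31 days. Adding weeks: 7, 14, 21, 28 — the last one ≤ 31 is the 28th.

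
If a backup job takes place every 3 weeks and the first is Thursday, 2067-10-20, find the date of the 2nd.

The 2nd occurrence is 1 interval after the first: 1 × 21 = 21 days after 2067-10-20.
October has 31 days — 11 days to the end of October leaves 10.
10 days into November → 2067-11-10.

2067-11-10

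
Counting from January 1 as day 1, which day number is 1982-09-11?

254

Days in months before September: 31 + 28 + 31 + 30 + 31 + 30 + 31 + 31 = 243.
Plus 11 days into September → day 254.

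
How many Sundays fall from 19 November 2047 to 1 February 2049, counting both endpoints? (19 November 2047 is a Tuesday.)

63

19 November 2047 is a Tuesday; the first Sunday on or after it is 24 November 2047 (5 days later).
From 24 November 2047 to 1 February 2049: 37 + 366 + 32 = 435 days (rest of 2047, 2048, to 1 February 2049 in 2049).
435 ÷ 7 = 62 full weeks with remainder 1, so 62 more Sundays after the first → 63.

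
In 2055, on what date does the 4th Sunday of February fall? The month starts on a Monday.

February 2055 begins on a Monday, so the first Sunday is February 7 (6 days later).
The 4th Sunday is 3 weeks later: 7 + 21 = 28.

28 February 2055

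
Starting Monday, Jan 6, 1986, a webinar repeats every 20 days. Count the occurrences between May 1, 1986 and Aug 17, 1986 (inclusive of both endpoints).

Occurrences land 20·i days after Jan 6, 1986 for i = 0, 1, 2, …
May 1, 1986 is 115 days after the start; 115 ÷ 20 = 5 remainder 15; since the remainder is 15, round up to i = 6. First occurrence in the window: #7 on May 6, 1986 (6×20 = 120 days in).
Aug 17, 1986 is 223 days after the start; 223 ÷ 20 = 11 remainder 3. Last occurrence in the window: #12 on Aug 14, 1986.
Occurrences #7 through #12: 6 in total.

6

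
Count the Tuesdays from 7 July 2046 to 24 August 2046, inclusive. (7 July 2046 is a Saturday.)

7 July 2046 is a Saturday; the first Tuesday on or after it is 10 July 2046 (3 days later).
From 10 July 2046 to 24 August 2046: 21 + 24 = 45 days (rest of July, August).
45 ÷ 7 = 6 full weeks with remainder 3, so 6 more Tuesdays after the first → 7.

7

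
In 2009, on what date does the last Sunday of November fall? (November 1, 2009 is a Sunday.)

November 2009 begins on a Sunday, so the first Sunday is November 1.
November 2009 has 30 days. Adding weeks: 1, 8, 15, 22, 29 — the last one ≤ 30 is the 29th.

29 November 2009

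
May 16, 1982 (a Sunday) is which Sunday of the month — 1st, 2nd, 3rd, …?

3rd

Day 16 falls in week ⌈16/7⌉ of the month.
Days 1–7 hold the 1st Sunday, 8–14 the 2nd, 15–21 the 3rd, 22–28 the 4th, 29–31 the 5th.
16 is in the range for the 3rd.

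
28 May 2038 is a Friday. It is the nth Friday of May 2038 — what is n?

Day 28 falls in week ⌈28/7⌉ of the month.
Days 1–7 hold the 1st Friday, 8–14 the 2nd, 15–21 the 3rd, 22–28 the 4th, 29–31 the 5th.
28 is in the range for the 4th.

4th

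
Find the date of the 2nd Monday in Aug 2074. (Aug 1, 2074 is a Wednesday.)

Aug 2074 begins on a Wednesday, so the first Monday is Aug 6 (5 days later).
The 2nd Monday is 1 weeks later: 6 + 7 = 13.

Aug 13, 2074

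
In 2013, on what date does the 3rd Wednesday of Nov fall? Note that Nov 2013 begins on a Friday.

Nov 2013 begins on a Friday, so the first Wednesday is Nov 6 (5 days later).
The 3rd Wednesday is 2 weeks later: 6 + 14 = 20.

Nov 20, 2013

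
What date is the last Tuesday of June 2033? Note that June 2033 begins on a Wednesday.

June 2033 begins on a Wednesday, so the first Tuesday is June 7 (6 days later).
June 2033 has 30 days. Adding weeks: 7, 14, 21, 28 — the last one ≤ 30 is the 28th.

2033-06-28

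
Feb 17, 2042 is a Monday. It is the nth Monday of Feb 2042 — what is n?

Day 17 falls in week ⌈17/7⌉ of the month.
Days 1–7 hold the 1st Monday, 8–14 the 2nd, 15–21 the 3rd, 22–28 the 4th, 29–31 the 5th.
17 is in the range for the 3rd.

3rd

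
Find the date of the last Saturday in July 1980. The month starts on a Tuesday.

July 26, 1980

July 1980 begins on a Tuesday, so the first Saturday is July 5 (4 days later).
July 1980 has 31 days. Adding weeks: 5, 12, 19, 26 — the last one ≤ 31 is the 26th.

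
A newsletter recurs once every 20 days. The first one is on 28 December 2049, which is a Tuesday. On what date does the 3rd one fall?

6 February 2050

The 3rd occurrence is 2 intervals after the first: 2 × 20 = 40 days after 28 December 2049.
December has 31 days — 3 days to the end of December leaves 37.
January has 31 days (6 left).
6 days into February → 6 February 2050.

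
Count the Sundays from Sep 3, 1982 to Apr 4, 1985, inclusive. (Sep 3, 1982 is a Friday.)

135

Sep 3, 1982 is a Friday; the first Sunday on or after it is Sep 5, 1982 (2 days later).
From Sep 5, 1982 to Apr 4, 1985: 117 + 365 + 366 + 94 = 942 days (rest of 1982, 1983, 1984, to Apr 4, 1985 in 1985).
942 ÷ 7 = 134 full weeks with remainder 4, so 134 more Sundays after the first → 135.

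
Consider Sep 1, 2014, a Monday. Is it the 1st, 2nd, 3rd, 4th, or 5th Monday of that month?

Day 1 falls in week ⌈1/7⌉ of the month.
Days 1–7 hold the 1st Monday, 8–14 the 2nd, 15–21 the 3rd, 22–28 the 4th, 29–31 the 5th.
1 is in the range for the 1st.

1st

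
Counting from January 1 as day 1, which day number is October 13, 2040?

Days in months before October: 31 + 29 + 31 + 30 + 31 + 30 + 31 + 31 + 30 = 274.
Plus 13 days into October → day 287.

287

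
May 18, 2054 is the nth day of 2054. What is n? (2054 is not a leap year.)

Days in months before May: 31 + 28 + 31 + 30 = 120.
Plus 18 days into May → day 138.

138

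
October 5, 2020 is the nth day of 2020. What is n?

Days in months before October: 31 + 29 + 31 + 30 + 31 + 30 + 31 + 31 + 30 = 274.
Plus 5 days into October → day 279.

279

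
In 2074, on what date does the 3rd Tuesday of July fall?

July 2074 begins on a Sunday, so the first Tuesday is July 3 (2 days later).
The 3rd Tuesday is 2 weeks later: 3 + 14 = 17.

2074-07-17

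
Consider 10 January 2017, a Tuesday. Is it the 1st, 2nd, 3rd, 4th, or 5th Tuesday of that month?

Day 10 falls in week ⌈10/7⌉ of the month.
Days 1–7 hold the 1st Tuesday, 8–14 the 2nd, 15–21 the 3rd, 22–28 the 4th, 29–31 the 5th.
10 is in the range for the 2nd.

2nd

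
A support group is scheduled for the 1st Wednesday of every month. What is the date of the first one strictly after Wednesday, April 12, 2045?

April 2045 starts on a Saturday, so its 1st Wednesday is April 5, 2045 (4 days in).
That is not after April 12, 2045, so look at May 2045.
May 2045 starts on a Monday, so its 1st Wednesday is May 3, 2045 (2 days in).

May 3, 2045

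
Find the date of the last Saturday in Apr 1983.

Apr 30, 1983

Apr 1983 begins on a Friday, so the first Saturday is Apr 2 (1 day later).
Apr 1983 has 30 days. Adding weeks: 2, 9, 16, 23, 30 — the last one ≤ 30 is the 30th.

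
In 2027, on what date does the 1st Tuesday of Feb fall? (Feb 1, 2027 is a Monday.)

Feb 2027 begins on a Monday, so the first Tuesday is Feb 2 (1 day later).

Feb 2, 2027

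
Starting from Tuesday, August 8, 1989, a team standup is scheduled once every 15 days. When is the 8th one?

November 21, 1989

The 8th occurrence is 7 intervals after the first: 7 × 15 = 105 days after August 8, 1989.
August has 31 days — 23 days to the end of August leaves 82.
September has 30 days (52 left).
October has 31 days (21 left).
21 days into November → November 21, 1989.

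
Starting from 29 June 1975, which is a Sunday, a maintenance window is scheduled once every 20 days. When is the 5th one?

The 5th occurrence is 4 intervals after the first: 4 × 20 = 80 days after 29 June 1975.
June has 30 days — 1 day to the end of June leaves 79.
July has 31 days (48 left).
August has 31 days (17 left).
17 days into September → 17 September 1975.

17 September 1975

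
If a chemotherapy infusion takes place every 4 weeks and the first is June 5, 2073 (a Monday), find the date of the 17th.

The 17th occurrence is 16 intervals after the first: 16 × 28 = 448 days after June 5, 2073.
June has 30 days — 25 days to the end of June leaves 423.
From end of June to end of 2073 is 184 days (239 left).
January has 31 days (208 left).
February has 28 days (180 left).
March has 31 days (149 left).
April has 30 days (119 left).
May has 31 days (88 left).
June has 30 days (58 left).
July has 31 days (27 left).
27 days into August → August 27, 2074.

August 27, 2074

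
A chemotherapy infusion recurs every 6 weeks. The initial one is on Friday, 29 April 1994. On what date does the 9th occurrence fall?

The 9th occurrence is 8 intervals after the first: 8 × 42 = 336 days after 29 April 1994.
April has 30 days — 1 day to the end of April leaves 335.
May has 31 days (304 left).
June has 30 days (274 left).
July has 31 days (243 left).
August has 31 days (212 left).
September has 30 days (182 left).
October has 31 days (151 left).
November has 30 days (121 left).
December has 31 days (90 left).
January has 31 days (59 left).
February has 28 days (31 left).
31 days into March → 31 March 1995.

31 March 1995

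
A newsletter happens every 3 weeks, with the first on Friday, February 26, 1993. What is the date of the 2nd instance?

March 19, 1993

The 2nd occurrence is 1 interval after the first: 1 × 21 = 21 days after February 26, 1993.
February has 28 days — 2 days to the end of February leaves 19.
19 days into March → March 19, 1993.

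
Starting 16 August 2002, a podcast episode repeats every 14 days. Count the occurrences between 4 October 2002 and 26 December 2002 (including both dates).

6

Occurrences land 14·i days after 16 August 2002 for i = 0, 1, 2, …
4 October 2002 is 49 days after the start; 49 ÷ 14 = 3 remainder 7; since the remainder is 7, round up to i = 4. First occurrence in the window: #5 on 11 October 2002 (4×14 = 56 days in).
26 December 2002 is 132 days after the start; 132 ÷ 14 = 9 remainder 6. Last occurrence in the window: #10 on 20 December 2002.
Occurrences #5 through #10: 6 in total.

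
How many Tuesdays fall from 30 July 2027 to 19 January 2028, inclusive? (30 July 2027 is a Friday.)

30 July 2027 is a Friday; the first Tuesday on or after it is 3 August 2027 (4 days later).
From 3 August 2027 to 19 January 2028: 28 + 30 + 31 + 30 + 31 + 19 = 169 days (rest of August, September, October, November, December, January).
169 ÷ 7 = 24 full weeks with remainder 1, so 24 more Tuesdays after the first → 25.

25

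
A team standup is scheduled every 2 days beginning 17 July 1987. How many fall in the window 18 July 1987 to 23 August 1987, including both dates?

18

Occurrences land 2·i days after 17 July 1987 for i = 0, 1, 2, …
18 July 1987 is 1 day after the start; 1 ÷ 2 = 0 remainder 1; since the remainder is 1, round up to i = 1. First occurrence in the window: #2 on 19 July 1987 (1×2 = 2 days in).
23 August 1987 is 37 days after the start; 37 ÷ 2 = 18 remainder 1. Last occurrence in the window: #19 on 22 August 1987.
Occurrences #2 through #19: 18 in total.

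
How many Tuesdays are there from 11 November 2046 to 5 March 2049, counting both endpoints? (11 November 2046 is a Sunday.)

11 November 2046 is a Sunday; the first Tuesday on or after it is 13 November 2046 (2 days later).
From 13 November 2046 to 5 March 2049: 48 + 365 + 366 + 64 = 843 days (rest of 2046, 2047, 2048, to 5 March 2049 in 2049).
843 ÷ 7 = 120 full weeks with remainder 3, so 120 more Tuesdays after the first → 121.

121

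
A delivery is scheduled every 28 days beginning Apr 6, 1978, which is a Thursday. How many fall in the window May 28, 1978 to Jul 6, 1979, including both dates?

Occurrences land 28·i days after Apr 6, 1978 for i = 0, 1, 2, …
May 28, 1978 is 52 days after the start; 52 ÷ 28 = 1 remainder 24; since the remainder is 24, round up to i = 2. First occurrence in the window: #3 on Jun 1, 1978 (2×28 = 56 days in).
Jul 6, 1979 is 456 days after the start; 456 ÷ 28 = 16 remainder 8. Last occurrence in the window: #17 on Jun 28, 1979.
Occurrences #3 through #17: 15 in total.

15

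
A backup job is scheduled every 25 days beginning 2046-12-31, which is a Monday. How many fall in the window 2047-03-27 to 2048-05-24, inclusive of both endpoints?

17

Occurrences land 25·i days after 2046-12-31 for i = 0, 1, 2, …
2047-03-27 is 86 days after the start; 86 ÷ 25 = 3 remainder 11; since the remainder is 11, round up to i = 4. First occurrence in the window: #5 on 2047-04-10 (4×25 = 100 days in).
2048-05-24 is 510 days after the start; 510 ÷ 25 = 20 remainder 10. Last occurrence in the window: #21 on 2048-05-14.
Occurrences #5 through #21: 17 in total.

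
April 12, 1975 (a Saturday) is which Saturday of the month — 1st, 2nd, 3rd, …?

2nd

Day 12 falls in week ⌈12/7⌉ of the month.
Days 1–7 hold the 1st Saturday, 8–14 the 2nd, 15–21 the 3rd, 22–28 the 4th, 29–31 the 5th.
12 is in the range for the 2nd.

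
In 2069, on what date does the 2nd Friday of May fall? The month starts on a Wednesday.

May 10, 2069

May 2069 begins on a Wednesday, so the first Friday is May 3 (2 days later).
The 2nd Friday is 1 weeks later: 3 + 7 = 10.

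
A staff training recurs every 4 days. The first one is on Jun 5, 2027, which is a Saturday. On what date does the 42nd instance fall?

The 42nd occurrence is 41 intervals after the first: 41 × 4 = 164 days after Jun 5, 2027.
Jun has 30 days — 25 days to the end of Jun leaves 139.
Jul has 31 days (108 left).
Aug has 31 days (77 left).
Sep has 30 days (47 left).
Oct has 31 days (16 left).
16 days into Nov → Nov 16, 2027.

Nov 16, 2027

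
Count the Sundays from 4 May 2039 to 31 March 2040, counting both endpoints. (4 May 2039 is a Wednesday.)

4 May 2039 is a Wednesday; the first Sunday on or after it is 8 May 2039 (4 days later).
From 8 May 2039 to 31 March 2040: 23 + 30 + 31 + 31 + 30 + 31 + 30 + 31 + 31 + 29 + 31 = 328 days (rest of May, June, July, August, September, October, November, December, January, February, March).
328 ÷ 7 = 46 full weeks with remainder 6, so 46 more Sundays after the first → 47.

47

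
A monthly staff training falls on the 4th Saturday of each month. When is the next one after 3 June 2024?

June 2024 starts on a Saturday; its first Saturday is the 1st, so the 4th Saturday is the 22nd — 22 June 2024.
22 June 2024 is after 3 June 2024, so that is the next one.

22 June 2024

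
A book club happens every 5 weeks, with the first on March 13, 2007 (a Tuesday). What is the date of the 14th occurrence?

The 14th occurrence is 13 intervals after the first: 13 × 35 = 455 days after March 13, 2007.
March has 31 days — 18 days to the end of March leaves 437.
From end of March to end of 2007 is 275 days (162 left).
January has 31 days (131 left).
February has 29 days (102 left).
March has 31 days (71 left).
April has 30 days (41 left).
May has 31 days (10 left).
10 days into June → June 10, 2008.

June 10, 2008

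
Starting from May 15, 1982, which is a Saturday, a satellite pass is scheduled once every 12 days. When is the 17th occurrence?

November 23, 1982

The 17th occurrence is 16 intervals after the first: 16 × 12 = 192 days after May 15, 1982.
May has 31 days — 16 days to the end of May leaves 176.
June has 30 days (146 left).
July has 31 days (115 left).
August has 31 days (84 left).
September has 30 days (54 left).
October has 31 days (23 left).
23 days into November → November 23, 1982.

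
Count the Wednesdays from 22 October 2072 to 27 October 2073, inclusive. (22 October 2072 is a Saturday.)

22 October 2072 is a Saturday; the first Wednesday on or after it is 26 October 2072 (4 days later).
From 26 October 2072 to 27 October 2073: 66 + 300 = 366 days (rest of 2072, to 27 October 2073 in 2073).
366 ÷ 7 = 52 full weeks with remainder 2, so 52 more Wednesdays after the first → 53.

53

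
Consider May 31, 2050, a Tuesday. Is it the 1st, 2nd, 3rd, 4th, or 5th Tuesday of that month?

5th

Day 31 falls in week ⌈31/7⌉ of the month.
Days 1–7 hold the 1st Tuesday, 8–14 the 2nd, 15–21 the 3rd, 22–28 the 4th, 29–31 the 5th.
31 is in the range for the 5th.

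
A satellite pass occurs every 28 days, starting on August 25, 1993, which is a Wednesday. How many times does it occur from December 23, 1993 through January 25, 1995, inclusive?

14

Occurrences land 28·i days after August 25, 1993 for i = 0, 1, 2, …
December 23, 1993 is 120 days after the start; 120 ÷ 28 = 4 remainder 8; since the remainder is 8, round up to i = 5. First occurrence in the window: #6 on January 12, 1994 (5×28 = 140 days in).
January 25, 1995 is 518 days after the start; 518 ÷ 28 = 18 remainder 14. Last occurrence in the window: #19 on January 11, 1995.
Occurrences #6 through #19: 14 in total.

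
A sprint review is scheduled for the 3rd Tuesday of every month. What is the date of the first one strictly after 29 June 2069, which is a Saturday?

June 2069 starts on a Saturday; its first Tuesday is the 4th, so the 3rd Tuesday is the 18th — 18 June 2069.
That is not after 29 June 2069, so look at July 2069.
July 2069 starts on a Monday; its first Tuesday is the 2nd, so the 3rd Tuesday is the 16th — 16 July 2069.

16 July 2069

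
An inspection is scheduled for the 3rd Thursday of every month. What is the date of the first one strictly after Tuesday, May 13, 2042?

May 2042 starts on a Thursday; its first Thursday is the 1st, so the 3rd Thursday is the 15th — May 15, 2042.
May 15, 2042 is after May 13, 2042, so that is the next one.

May 15, 2042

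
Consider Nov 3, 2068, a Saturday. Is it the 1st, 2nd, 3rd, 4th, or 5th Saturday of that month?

Day 3 falls in week ⌈3/7⌉ of the month.
Days 1–7 hold the 1st Saturday, 8–14 the 2nd, 15–21 the 3rd, 22–28 the 4th, 29–31 the 5th.
3 is in the range for the 1st.

1st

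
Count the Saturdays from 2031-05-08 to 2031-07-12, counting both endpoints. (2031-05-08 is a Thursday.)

10

2031-05-08 is a Thursday; the first Saturday on or after it is 2031-05-10 (2 days later).
From 2031-05-10 to 2031-07-12: 21 + 30 + 12 = 63 days (rest of May, June, July).
63 ÷ 7 = 9 full weeks with remainder 0, so 9 more Saturdays after the first → 10.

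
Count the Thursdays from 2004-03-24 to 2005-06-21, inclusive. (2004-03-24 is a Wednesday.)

65

2004-03-24 is a Wednesday; the first Thursday on or after it is 2004-03-25 (1 day later).
From 2004-03-25 to 2005-06-21: 281 + 172 = 453 days (rest of 2004, to 2005-06-21 in 2005).
453 ÷ 7 = 64 full weeks with remainder 5, so 64 more Thursdays after the first → 65.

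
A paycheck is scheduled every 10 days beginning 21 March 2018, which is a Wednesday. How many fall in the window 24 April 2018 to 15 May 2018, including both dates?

2

Occurrences land 10·i days after 21 March 2018 for i = 0, 1, 2, …
24 April 2018 is 34 days after the start; 34 ÷ 10 = 3 remainder 4; since the remainder is 4, round up to i = 4. First occurrence in the window: #5 on 30 April 2018 (4×10 = 40 days in).
15 May 2018 is 55 days after the start; 55 ÷ 10 = 5 remainder 5. Last occurrence in the window: #6 on 10 May 2018.
Occurrences #5 through #6: 2 in total.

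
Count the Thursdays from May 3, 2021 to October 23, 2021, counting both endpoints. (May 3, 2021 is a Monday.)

25

May 3, 2021 is a Monday; the first Thursday on or after it is May 6, 2021 (3 days later).
From May 6, 2021 to October 23, 2021: 25 + 30 + 31 + 31 + 30 + 23 = 170 days (rest of May, June, July, August, September, October).
170 ÷ 7 = 24 full weeks with remainder 2, so 24 more Thursdays after the first → 25.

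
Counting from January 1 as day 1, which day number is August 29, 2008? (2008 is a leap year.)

Days in months before August: 31 + 29 + 31 + 30 + 31 + 30 + 31 = 213.
Plus 29 days into August → day 242.

242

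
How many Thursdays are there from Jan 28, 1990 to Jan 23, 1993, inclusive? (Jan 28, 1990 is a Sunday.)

Jan 28, 1990 is a Sunday; the first Thursday on or after it is Feb 1, 1990 (4 days later).
From Feb 1, 1990 to Jan 23, 1993: 333 + 365 + 366 + 23 = 1087 days (rest of 1990, 1991, 1992, to Jan 23, 1993 in 1993).
1087 ÷ 7 = 155 full weeks with remainder 2, so 155 more Thursdays after the first → 156.

156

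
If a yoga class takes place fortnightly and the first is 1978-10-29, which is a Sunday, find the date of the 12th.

The 12th occurrence is 11 intervals after the first: 11 × 14 = 154 days after 1978-10-29.
October has 31 days — 2 days to the end of October leaves 152.
November has 30 days (122 left).
December has 31 days (91 left).
January has 31 days (60 left).
February has 28 days (32 left).
March has 31 days (1 left).
1 day into April → 1979-04-01.

1979-04-01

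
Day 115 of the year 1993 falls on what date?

Jan has 31 days (115 − 31 = 84 remain).
Feb has 28 days (84 − 28 = 56 remain).
Mar has 31 days (56 − 31 = 25 remain).
25 into Apr → Apr 25.

Apr 25, 1993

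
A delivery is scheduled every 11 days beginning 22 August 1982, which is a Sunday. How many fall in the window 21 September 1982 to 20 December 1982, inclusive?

Occurrences land 11·i days after 22 August 1982 for i = 0, 1, 2, …
21 September 1982 is 30 days after the start; 30 ÷ 11 = 2 remainder 8; since the remainder is 8, round up to i = 3. First occurrence in the window: #4 on 24 September 1982 (3×11 = 33 days in).
20 December 1982 is 120 days after the start; 120 ÷ 11 = 10 remainder 10. Last occurrence in the window: #11 on 10 December 1982.
Occurrences #4 through #11: 8 in total.

8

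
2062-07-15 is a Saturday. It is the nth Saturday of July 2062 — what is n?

3rd

Day 15 falls in week ⌈15/7⌉ of the month.
Days 1–7 hold the 1st Saturday, 8–14 the 2nd, 15–21 the 3rd, 22–28 the 4th, 29–31 the 5th.
15 is in the range for the 3rd.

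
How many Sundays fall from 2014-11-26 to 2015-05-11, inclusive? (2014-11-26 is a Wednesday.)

2014-11-26 is a Wednesday; the first Sunday on or after it is 2014-11-30 (4 days later).
From 2014-11-30 to 2015-05-11: 0 + 31 + 31 + 28 + 31 + 30 + 11 = 162 days (rest of November, December, January, February, March, April, May).
162 ÷ 7 = 23 full weeks with remainder 1, so 23 more Sundays after the first → 24.

24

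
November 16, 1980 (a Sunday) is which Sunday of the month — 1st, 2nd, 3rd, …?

Day 16 falls in week ⌈16/7⌉ of the month.
Days 1–7 hold the 1st Sunday, 8–14 the 2nd, 15–21 the 3rd, 22–28 the 4th, 29–31 the 5th.
16 is in the range for the 3rd.

3rd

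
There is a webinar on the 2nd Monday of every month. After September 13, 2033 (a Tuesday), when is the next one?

October 10, 2033

September 2033 starts on a Thursday; its first Monday is the 5th, so the 2nd Monday is the 12th — September 12, 2033.
That is not after September 13, 2033, so look at October 2033.
October 2033 starts on a Saturday; its first Monday is the 3rd, so the 2nd Monday is the 10th — October 10, 2033.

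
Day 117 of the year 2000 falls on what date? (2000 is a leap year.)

January has 31 days (117 − 31 = 86 remain).
February has 29 days (86 − 29 = 57 remain).
March has 31 days (57 − 31 = 26 remain).
26 into April → April 26.

April 26, 2000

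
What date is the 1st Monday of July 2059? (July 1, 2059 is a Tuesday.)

7 July 2059

July 2059 begins on a Tuesday, so the first Monday is July 7 (6 days later).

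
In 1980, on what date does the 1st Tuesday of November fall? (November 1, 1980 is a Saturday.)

4 November 1980

November 1980 begins on a Saturday, so the first Tuesday is November 4 (3 days later).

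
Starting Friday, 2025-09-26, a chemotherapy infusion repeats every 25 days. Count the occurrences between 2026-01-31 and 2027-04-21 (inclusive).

Occurrences land 25·i days after 2025-09-26 for i = 0, 1, 2, …
2026-01-31 is 127 days after the start; 127 ÷ 25 = 5 remainder 2; since the remainder is 2, round up to i = 6. First occurrence in the window: #7 on 2026-02-23 (6×25 = 150 days in).
2027-04-21 is 572 days after the start; 572 ÷ 25 = 22 remainder 22. Last occurrence in the window: #23 on 2027-03-30.
Occurrences #7 through #23: 17 in total.

17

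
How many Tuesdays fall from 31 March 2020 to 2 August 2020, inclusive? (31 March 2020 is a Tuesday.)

18

31 March 2020 is a Tuesday; the first Tuesday on or after it is 31 March 2020.
From 31 March 2020 to 2 August 2020: 0 + 30 + 31 + 30 + 31 + 2 = 124 days (rest of March, April, May, June, July, August).
124 ÷ 7 = 17 full weeks with remainder 5, so 17 more Tuesdays after the first → 18.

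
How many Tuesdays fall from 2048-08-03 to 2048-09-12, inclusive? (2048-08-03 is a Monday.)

6

2048-08-03 is a Monday; the first Tuesday on or after it is 2048-08-04 (1 day later).
From 2048-08-04 to 2048-09-12: 27 + 12 = 39 days (rest of August, September).
39 ÷ 7 = 5 full weeks with remainder 4, so 5 more Tuesdays after the first → 6.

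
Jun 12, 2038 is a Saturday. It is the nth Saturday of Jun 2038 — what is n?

2nd

Day 12 falls in week ⌈12/7⌉ of the month.
Days 1–7 hold the 1st Saturday, 8–14 the 2nd, 15–21 the 3rd, 22–28 the 4th, 29–31 the 5th.
12 is in the range for the 2nd.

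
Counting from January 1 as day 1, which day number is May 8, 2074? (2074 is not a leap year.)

128

Days in months before May: 31 + 28 + 31 + 30 = 120.
Plus 8 days into May → day 128.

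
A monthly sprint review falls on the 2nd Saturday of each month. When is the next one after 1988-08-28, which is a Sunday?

1988-09-10

August 1988 starts on a Monday; its first Saturday is the 6th, so the 2nd Saturday is the 13th — 1988-08-13.
That is not after 1988-08-28, so look at September 1988.
September 1988 starts on a Thursday; its first Saturday is the 3rd, so the 2nd Saturday is the 10th — 1988-09-10.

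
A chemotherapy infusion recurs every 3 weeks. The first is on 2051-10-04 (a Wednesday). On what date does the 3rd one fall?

2051-11-15

The 3rd occurrence is 2 intervals after the first: 2 × 21 = 42 days after 2051-10-04.
October has 31 days — 27 days to the end of October leaves 15.
15 days into November → 2051-11-15.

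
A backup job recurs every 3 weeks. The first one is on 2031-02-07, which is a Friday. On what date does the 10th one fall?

2031-08-15

The 10th occurrence is 9 intervals after the first: 9 × 21 = 189 days after 2031-02-07.
February has 28 days — 21 days to the end of February leaves 168.
March has 31 days (137 left).
April has 30 days (107 left).
May has 31 days (76 left).
June has 30 days (46 left).
July has 31 days (15 left).
15 days into August → 2031-08-15.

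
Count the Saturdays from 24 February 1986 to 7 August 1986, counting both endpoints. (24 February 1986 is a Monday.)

23

24 February 1986 is a Monday; the first Saturday on or after it is 1 March 1986 (5 days later).
From 1 March 1986 to 7 August 1986: 30 + 30 + 31 + 30 + 31 + 7 = 159 days (rest of March, April, May, June, July, August).
159 ÷ 7 = 22 full weeks with remainder 5, so 22 more Saturdays after the first → 23.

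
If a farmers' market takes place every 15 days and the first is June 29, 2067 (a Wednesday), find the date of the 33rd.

The 33rd occurrence is 32 intervals after the first: 32 × 15 = 480 days after June 29, 2067.
June has 30 days — 1 day to the end of June leaves 479.
From end of June to end of 2067 is 184 days (295 left).
January has 31 days (264 left).
February has 29 days (235 left).
March has 31 days (204 left).
April has 30 days (174 left).
May has 31 days (143 left).
June has 30 days (113 left).
July has 31 days (82 left).
August has 31 days (51 left).
September has 30 days (21 left).
21 days into October → October 21, 2068.

October 21, 2068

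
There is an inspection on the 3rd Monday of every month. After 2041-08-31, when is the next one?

August 2041 starts on a Thursday; its first Monday is the 5th, so the 3rd Monday is the 19th — 2041-08-19.
That is not after 2041-08-31, so look at September 2041.
September 2041 starts on a Sunday; its first Monday is the 2nd, so the 3rd Monday is the 16th — 2041-09-16.

2041-09-16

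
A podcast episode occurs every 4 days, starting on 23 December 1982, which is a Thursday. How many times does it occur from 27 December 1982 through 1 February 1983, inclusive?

10

Occurrences land 4·i days after 23 December 1982 for i = 0, 1, 2, …
27 December 1982 is 4 days after the start; 4 ÷ 4 = 1 remainder 0. First occurrence in the window: #2 on 27 December 1982 (1×4 = 4 days in).
1 February 1983 is 40 days after the start; 40 ÷ 4 = 10 remainder 0. Last occurrence in the window: #11 on 1 February 1983.
Occurrences #2 through #11: 10 in total.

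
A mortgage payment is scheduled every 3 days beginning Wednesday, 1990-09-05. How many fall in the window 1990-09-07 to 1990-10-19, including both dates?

Occurrences land 3·i days after 1990-09-05 for i = 0, 1, 2, …
1990-09-07 is 2 days after the start; 2 ÷ 3 = 0 remainder 2; since the remainder is 2, round up to i = 1. First occurrence in the window: #2 on 1990-09-08 (1×3 = 3 days in).
1990-10-19 is 44 days after the start; 44 ÷ 3 = 14 remainder 2. Last occurrence in the window: #15 on 1990-10-17.
Occurrences #2 through #15: 14 in total.

14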